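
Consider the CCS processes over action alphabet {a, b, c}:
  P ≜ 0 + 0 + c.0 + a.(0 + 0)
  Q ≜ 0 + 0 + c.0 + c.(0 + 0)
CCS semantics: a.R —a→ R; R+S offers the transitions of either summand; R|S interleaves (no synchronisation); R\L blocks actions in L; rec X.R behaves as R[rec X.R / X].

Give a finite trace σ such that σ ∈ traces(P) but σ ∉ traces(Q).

a

LTS(P): 3 reachable states
  p0 = 0 + 0 + c.0 + a.(0 + 0) → --a--▸ p1, --c--▸ p2
  p1 = 0 + 0 → deadlocked
  p2 = 0 → deadlocked
LTS(Q): 3 reachable states
  q0 = 0 + 0 + c.0 + c.(0 + 0) → --c--▸ q1, --c--▸ q2
  q1 = 0 → deadlocked
  q2 = 0 + 0 → deadlocked
Trace ⟨a⟩ through P, begin at {p0}:
  [1] a ⇒ {p1}
  ✓ P
Trace ⟨a⟩ through Q, begin at {q0}:
  [1] a ⇒ ∅ (Q stuck)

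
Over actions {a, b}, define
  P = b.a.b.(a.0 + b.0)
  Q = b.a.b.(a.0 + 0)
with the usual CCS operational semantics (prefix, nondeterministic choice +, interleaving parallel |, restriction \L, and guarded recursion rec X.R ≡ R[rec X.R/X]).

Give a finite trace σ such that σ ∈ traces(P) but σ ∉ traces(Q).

LTS(P): 5 reachable states
  p0 = b.a.b.(a.0 + b.0) has moves -b-> p1
  p1 = a.b.(a.0 + b.0) has moves -a-> p2
  p2 = b.(a.0 + b.0) has moves -b-> p3
  p3 = a.0 + b.0 has moves -a-> p4, -b-> p4
  p4 = 0 has moves deadlocked
LTS(Q): 5 reachable states
  q0 = b.a.b.(a.0 + 0) has moves -b-> q1
  q1 = a.b.(a.0 + 0) has moves -a-> q2
  q2 = b.(a.0 + 0) has moves -b-> q3
  q3 = a.0 + 0 has moves -a-> q4
  q4 = 0 has moves deadlocked
Trace ⟨babb⟩ through P, begin at {p0}:
  step 1 (b): {p1}
  step 2 (a): {p2}
  step 3 (b): {p3}
  step 4 (b): {p4}
  P completes σ.
Trace ⟨babb⟩ through Q, begin at {q0}:
  step 1 (b): {q1}
  step 2 (a): {q2}
  step 3 (b): {q3}
  step 4 (b): ∅ (Q stuck)

babb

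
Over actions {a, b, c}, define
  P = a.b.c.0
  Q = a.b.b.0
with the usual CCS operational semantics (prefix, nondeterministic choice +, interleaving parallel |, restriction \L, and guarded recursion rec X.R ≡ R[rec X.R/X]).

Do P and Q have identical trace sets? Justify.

LTS(P): 4 reachable states
  s0 = a.b.c.0 | ··a··> s1
  s1 = b.c.0 | ··b··> s2
  s2 = c.0 | ··c··> s3
  s3 = 0 | ∅
LTS(Q): 4 reachable states
  t0 = a.b.b.0 | ··a··> t1
  t1 = b.b.0 | ··b··> t2
  t2 = b.0 | ··b··> t3
  t3 = 0 | ∅
Run σ = ⟨abc⟩ on P: start {s0}
  [1] a ⇒ {s1}
  [2] b ⇒ {s2}
  [3] c ⇒ {s3}
  P completes σ.
Run σ = ⟨abc⟩ on Q: start {t0}
  [1] a ⇒ {t1}
  [2] b ⇒ {t2}
  [3] c ⇒ ∅  — Q cannot continue

NO — witness ⟨abc⟩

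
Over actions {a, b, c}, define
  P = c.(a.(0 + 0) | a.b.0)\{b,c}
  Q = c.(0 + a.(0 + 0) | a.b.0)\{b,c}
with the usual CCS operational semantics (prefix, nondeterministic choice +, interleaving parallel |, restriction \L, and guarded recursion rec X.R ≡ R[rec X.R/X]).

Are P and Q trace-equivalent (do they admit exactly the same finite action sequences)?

traces(P) = traces(Q)

P's transition system — 5 states:
  s0 = c.(a.(0 + 0) | a.b.0)\{b,c} ⊢ ··c··> s1
  s1 = (a.(0 + 0) | a.b.0)\{b,c} ⊢ ··a··> s2, ··a··> s3
  s2 = ((0 + 0) | a.b.0)\{b,c} ⊢ ··a··> s4
  s3 = (a.(0 + 0) | b.0)\{b,c} ⊢ ··a··> s4
  s4 = ((0 + 0) | b.0)\{b,c} ⊢ ∅
Q's transition system — 5 states:
  t0 = c.(0 + a.(0 + 0) | a.b.0)\{b,c} ⊢ ··c··> t1
  t1 = (0 + a.(0 + 0) | a.b.0)\{b,c} ⊢ ··a··> t2, ··a··> t3
  t2 = ((0 + 0) | a.b.0)\{b,c} ⊢ ··a··> t4
  t3 = (a.(0 + 0) | b.0)\{b,c} ⊢ ··a··> t4
  t4 = ((0 + 0) | b.0)\{b,c} ⊢ ∅
Partition-refinement fixed point:
  B0 = {s0, t0}
  B1 = {s1, t1}
  B2 = {s2, s3, t2, t3}
  B3 = {s4, t4}
s0 ∈ B0, t0 ∈ B0 → same block
Bisimilar ⇒ trace-equivalent.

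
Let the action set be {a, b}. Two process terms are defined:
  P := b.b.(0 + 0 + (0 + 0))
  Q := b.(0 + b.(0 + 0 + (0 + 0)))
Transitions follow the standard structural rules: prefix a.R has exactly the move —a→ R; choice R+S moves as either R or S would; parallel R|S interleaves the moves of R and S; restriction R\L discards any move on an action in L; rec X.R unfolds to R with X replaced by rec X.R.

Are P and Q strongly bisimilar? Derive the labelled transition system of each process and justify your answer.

YES

Reachable graph of P (3 states):
  s0 = b.b.(0 + 0 + (0 + 0)) ⊢ --b--▸ s1
  s1 = b.(0 + 0 + (0 + 0)) ⊢ --b--▸ s2
  s2 = 0 + 0 + (0 + 0) ⊢ stopped
Reachable graph of Q (3 states):
  t0 = b.(0 + b.(0 + 0 + (0 + 0))) ⊢ --b--▸ t1
  t1 = 0 + b.(0 + 0 + (0 + 0)) ⊢ --b--▸ t2
  t2 = 0 + 0 + (0 + 0) ⊢ stopped
Bisimilarity quotient blocks:
  B0 = {s0, t0}
  B1 = {s1, t1}
  B2 = {s2, t2}
s0 ∈ B0, t0 ∈ B0 → same block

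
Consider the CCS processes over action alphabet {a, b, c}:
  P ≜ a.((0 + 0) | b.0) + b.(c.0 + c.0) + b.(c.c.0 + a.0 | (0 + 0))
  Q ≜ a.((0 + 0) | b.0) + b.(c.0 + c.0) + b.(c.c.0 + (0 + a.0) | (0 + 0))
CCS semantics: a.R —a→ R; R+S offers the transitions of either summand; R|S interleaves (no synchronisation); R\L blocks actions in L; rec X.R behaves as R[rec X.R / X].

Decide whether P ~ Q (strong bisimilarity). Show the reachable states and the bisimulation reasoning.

YES

Reachable graph of P (8 states):
  u0 = a.((0 + 0) | b.0) + b.(c.0 + c.0) + b.(c.c.0 + a.0 | (0 + 0)) ⊢ -a-> u1, -b-> u2, -b-> u3
  u1 = (0 + 0) | b.0 ⊢ -b-> u4
  u2 = c.0 + c.0 ⊢ -c-> u5
  u3 = c.c.0 + a.0 | (0 + 0) ⊢ -a-> u6, -c-> u7
  u4 = (0 + 0) | 0 ⊢ ∅
  u5 = 0 ⊢ ∅
  u6 = 0 | (0 + 0) ⊢ ∅
  u7 = c.0 ⊢ -c-> u5
Reachable graph of Q (8 states):
  v0 = a.((0 + 0) | b.0) + b.(c.0 + c.0) + b.(c.c.0 + (0 + a.0) | (0 + 0)) ⊢ -a-> v1, -b-> v2, -b-> v3
  v1 = (0 + 0) | b.0 ⊢ -b-> v4
  v2 = c.0 + c.0 ⊢ -c-> v5
  v3 = c.c.0 + (0 + a.0) | (0 + 0) ⊢ -a-> v6, -c-> v7
  v4 = (0 + 0) | 0 ⊢ ∅
  v5 = 0 ⊢ ∅
  v6 = 0 | (0 + 0) ⊢ ∅
  v7 = c.0 ⊢ -c-> v5
Partition-refinement fixed point:
  B0 = {u0, v0}
  B1 = {u3, v3}
  B2 = {u4, u5, u6, v4, v5, v6}
  B3 = {u2, u7, v2, v7}
  B4 = {u1, v1}
u0 ∈ B0, v0 ∈ B0 → same block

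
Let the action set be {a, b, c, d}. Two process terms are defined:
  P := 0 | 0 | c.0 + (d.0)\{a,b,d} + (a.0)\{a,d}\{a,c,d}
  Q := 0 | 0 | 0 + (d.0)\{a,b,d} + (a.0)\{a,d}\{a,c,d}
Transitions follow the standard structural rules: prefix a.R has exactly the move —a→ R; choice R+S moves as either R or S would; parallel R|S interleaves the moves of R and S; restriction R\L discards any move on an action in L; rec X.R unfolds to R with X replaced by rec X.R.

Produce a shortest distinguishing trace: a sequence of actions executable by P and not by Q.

c

P's transition system — 2 states:
  m0 = 0 | 0 | c.0 + (d.0)\{a,b,d} + (a.0)\{a,d}\{a,c,d} has moves --c--▸ m1
  m1 = 0 | 0 | 0 has moves deadlocked
Q's transition system — 1 states:
  n0 = 0 | 0 | 0 + (d.0)\{a,b,d} + (a.0)\{a,d}\{a,c,d} has moves deadlocked
Trace ⟨c⟩ through P, begin at {m0}:
  [1] c ⇒ {m1}
  ✓ P
Trace ⟨c⟩ through Q, begin at {n0}:
  [1] c ⇒ ∅  — Q cannot continue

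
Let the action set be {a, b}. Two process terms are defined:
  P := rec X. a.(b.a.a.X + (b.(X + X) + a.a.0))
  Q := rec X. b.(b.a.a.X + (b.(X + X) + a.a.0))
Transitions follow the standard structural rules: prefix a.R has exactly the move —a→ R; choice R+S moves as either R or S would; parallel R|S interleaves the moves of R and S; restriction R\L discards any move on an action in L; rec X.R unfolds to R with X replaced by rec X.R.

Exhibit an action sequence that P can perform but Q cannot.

a

LTS(P): 7 reachable states
  p0 = rec X. a.(b.a.a.X + (b.(X + X) + a.a.0)) | =a=> p1
  p1 = b.a.a.(rec X. a.(b.a.a.X + (b.(X + X) + a.a.0))) + (b.((rec X. a.(b.a.a.X + (b.(X + X) + a.a.0))) + (rec X. a.(b.a.a.X + (b.(X + X) + a.a.0)))) + a.a.0) | =a=> p2, =b=> p3, =b=> p4
  p2 = a.0 | =a=> p5
  p3 = (rec X. a.(b.a.a.X + (b.(X + X) + a.a.0))) + (rec X. a.(b.a.a.X + (b.(X + X) + a.a.0))) | =a=> p1
  p4 = a.a.(rec X. a.(b.a.a.X + (b.(X + X) + a.a.0))) | =a=> p6
  p5 = 0 | deadlocked
  p6 = a.(rec X. a.(b.a.a.X + (b.(X + X) + a.a.0))) | =a=> p0
LTS(Q): 7 reachable states
  q0 = rec X. b.(b.a.a.X + (b.(X + X) + a.a.0)) | =b=> q1
  q1 = b.a.a.(rec X. b.(b.a.a.X + (b.(X + X) + a.a.0))) + (b.((rec X. b.(b.a.a.X + (b.(X + X) + a.a.0))) + (rec X. b.(b.a.a.X + (b.(X + X) + a.a.0)))) + a.a.0) | =a=> q2, =b=> q3, =b=> q4
  q2 = a.0 | =a=> q5
  q3 = (rec X. b.(b.a.a.X + (b.(X + X) + a.a.0))) + (rec X. b.(b.a.a.X + (b.(X + X) + a.a.0))) | =b=> q1
  q4 = a.a.(rec X. b.(b.a.a.X + (b.(X + X) + a.a.0))) | =a=> q6
  q5 = 0 | deadlocked
  q6 = a.(rec X. b.(b.a.a.X + (b.(X + X) + a.a.0))) | =a=> q0
Trace ⟨a⟩ through P, begin at {p0}:
  step 1 (a): {p1}
  P completes σ.
Trace ⟨a⟩ through Q, begin at {q0}:
  step 1 (a): ∅ (Q stuck)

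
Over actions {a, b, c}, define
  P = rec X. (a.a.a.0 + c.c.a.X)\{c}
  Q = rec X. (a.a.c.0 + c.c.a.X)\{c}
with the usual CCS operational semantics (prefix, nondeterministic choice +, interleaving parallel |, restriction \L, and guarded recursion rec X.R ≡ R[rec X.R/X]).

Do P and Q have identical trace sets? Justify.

NO — witness ⟨aaa⟩

P's transition system — 4 states:
  u0 = rec X. (a.a.a.0 + c.c.a.X)\{c} → -a-> u1
  u1 = (a.a.0)\{c} → -a-> u2
  u2 = (a.0)\{c} → -a-> u3
  u3 = 0\{c} → ∅
Q's transition system — 3 states:
  v0 = rec X. (a.a.c.0 + c.c.a.X)\{c} → -a-> v1
  v1 = (a.c.0)\{c} → -a-> v2
  v2 = (c.0)\{c} → ∅
Trace ⟨aaa⟩ through P, begin at {u0}:
  step 1 (a): {u1}
  step 2 (a): {u2}
  step 3 (a): {u3}
  P completes σ.
Trace ⟨aaa⟩ through Q, begin at {v0}:
  step 1 (a): {v1}
  step 2 (a): {v2}
  step 3 (a): no successor for Q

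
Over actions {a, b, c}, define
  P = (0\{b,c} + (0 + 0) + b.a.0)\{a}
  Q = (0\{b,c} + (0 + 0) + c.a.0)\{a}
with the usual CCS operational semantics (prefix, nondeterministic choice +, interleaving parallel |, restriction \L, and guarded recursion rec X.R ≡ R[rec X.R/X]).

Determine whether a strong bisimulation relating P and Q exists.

NO

LTS(P): 2 reachable states
  s0 = (0\{b,c} + (0 + 0) + b.a.0)\{a} | —b→ s1
  s1 = (a.0)\{a} | stopped
LTS(Q): 2 reachable states
  t0 = (0\{b,c} + (0 + 0) + c.a.0)\{a} | —c→ t1
  t1 = (a.0)\{a} | stopped
Coarsest stable partition (strong bisimilarity classes):
  B0 = {s0}
  B1 = {s1, t1}
  B2 = {t0}
s0 ∈ B0, t0 ∈ B2 → different blocks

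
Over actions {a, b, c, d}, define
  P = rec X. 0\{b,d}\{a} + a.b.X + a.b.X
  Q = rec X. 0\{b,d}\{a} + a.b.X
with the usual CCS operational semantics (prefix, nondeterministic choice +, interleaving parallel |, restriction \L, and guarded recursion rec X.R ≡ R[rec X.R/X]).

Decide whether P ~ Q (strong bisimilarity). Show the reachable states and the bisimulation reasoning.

YES

P's transition system — 2 states:
  u0 = rec X. 0\{b,d}\{a} + a.b.X + a.b.X ⊢ ··a··> u1
  u1 = b.(rec X. 0\{b,d}\{a} + a.b.X + a.b.X) ⊢ ··b··> u0
Q's transition system — 2 states:
  v0 = rec X. 0\{b,d}\{a} + a.b.X ⊢ ··a··> v1
  v1 = b.(rec X. 0\{b,d}\{a} + a.b.X) ⊢ ··b··> v0
Bisimilarity quotient blocks:
  B0 = {u0, v0}
  B1 = {u1, v1}
u0 ∈ B0, v0 ∈ B0 → same block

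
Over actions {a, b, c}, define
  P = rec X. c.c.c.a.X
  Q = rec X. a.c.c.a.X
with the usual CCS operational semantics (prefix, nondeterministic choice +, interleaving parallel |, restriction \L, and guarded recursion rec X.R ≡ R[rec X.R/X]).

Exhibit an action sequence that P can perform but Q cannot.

P's transition system — 4 states:
  s0 = rec X. c.c.c.a.X :: -c-> s1
  s1 = c.c.a.(rec X. c.c.c.a.X) :: -c-> s2
  s2 = c.a.(rec X. c.c.c.a.X) :: -c-> s3
  s3 = a.(rec X. c.c.c.a.X) :: -a-> s0
Q's transition system — 4 states:
  t0 = rec X. a.c.c.a.X :: -a-> t1
  t1 = c.c.a.(rec X. a.c.c.a.X) :: -c-> t2
  t2 = c.a.(rec X. a.c.c.a.X) :: -c-> t3
  t3 = a.(rec X. a.c.c.a.X) :: -a-> t0
Run σ = ⟨c⟩ on P: start {s0}
  after c @ step 1: {s1}
  ✓ P
Run σ = ⟨c⟩ on Q: start {t0}
  after c @ step 1: ∅ (Q stuck)

c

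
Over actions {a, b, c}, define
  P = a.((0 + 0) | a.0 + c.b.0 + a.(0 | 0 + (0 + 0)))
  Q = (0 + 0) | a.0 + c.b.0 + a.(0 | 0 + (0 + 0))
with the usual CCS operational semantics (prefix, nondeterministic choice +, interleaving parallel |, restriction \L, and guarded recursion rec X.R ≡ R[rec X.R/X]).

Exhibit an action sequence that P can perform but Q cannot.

P's transition system — 6 states:
  p0 = a.((0 + 0) | a.0 + c.b.0 + a.(0 | 0 + (0 + 0))) → =a=> p1
  p1 = (0 + 0) | a.0 + c.b.0 + a.(0 | 0 + (0 + 0)) → =a=> p2, =a=> p3, =c=> p4
  p2 = (0 + 0) | 0 → stopped
  p3 = 0 | 0 + (0 + 0) → stopped
  p4 = b.0 → =b=> p5
  p5 = 0 → stopped
Q's transition system — 5 states:
  q0 = (0 + 0) | a.0 + c.b.0 + a.(0 | 0 + (0 + 0)) → =a=> q1, =a=> q2, =c=> q3
  q1 = (0 + 0) | 0 → stopped
  q2 = 0 | 0 + (0 + 0) → stopped
  q3 = b.0 → =b=> q4
  q4 = 0 → stopped
Run σ = ⟨aa⟩ on P: start {p0}
  [1] a ⇒ {p1}
  [2] a ⇒ {p2, p3}
  ✓ P
Run σ = ⟨aa⟩ on Q: start {q0}
  [1] a ⇒ {q1, q2}
  [2] a ⇒ no successor for Q

aa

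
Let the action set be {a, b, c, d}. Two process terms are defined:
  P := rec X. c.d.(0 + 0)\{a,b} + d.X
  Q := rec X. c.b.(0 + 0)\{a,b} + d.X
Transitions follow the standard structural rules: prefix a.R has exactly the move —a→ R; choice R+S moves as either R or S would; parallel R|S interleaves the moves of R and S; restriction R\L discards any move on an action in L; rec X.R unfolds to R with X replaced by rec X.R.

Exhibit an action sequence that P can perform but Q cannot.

P's transition system — 3 states:
  s0 = rec X. c.d.(0 + 0)\{a,b} + d.X | —c→ s1, —d→ s0
  s1 = d.(0 + 0)\{a,b} | —d→ s2
  s2 = (0 + 0)\{a,b} | deadlocked
Q's transition system — 3 states:
  t0 = rec X. c.b.(0 + 0)\{a,b} + d.X | —c→ t1, —d→ t0
  t1 = b.(0 + 0)\{a,b} | —b→ t2
  t2 = (0 + 0)\{a,b} | deadlocked
Executing cd from P (initial set {s0}):
  after c @ step 1: {s1}
  after d @ step 2: {s2}
  P completes σ.
Executing cd from Q (initial set {t0}):
  after c @ step 1: {t1}
  after d @ step 2: ∅ (Q stuck)

cd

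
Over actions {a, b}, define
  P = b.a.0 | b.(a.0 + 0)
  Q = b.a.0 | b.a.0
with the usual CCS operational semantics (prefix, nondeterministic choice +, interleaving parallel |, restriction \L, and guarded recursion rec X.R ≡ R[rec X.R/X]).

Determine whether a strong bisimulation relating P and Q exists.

LTS(P): 9 reachable states
  s0 = b.a.0 | b.(a.0 + 0) ⊢ =b=> s1, =b=> s2
  s1 = a.0 | b.(a.0 + 0) ⊢ =a=> s3, =b=> s4
  s2 = b.a.0 | (a.0 + 0) ⊢ =a=> s5, =b=> s4
  s3 = 0 | b.(a.0 + 0) ⊢ =b=> s6
  s4 = a.0 | (a.0 + 0) ⊢ =a=> s6, =a=> s7
  s5 = b.a.0 | 0 ⊢ =b=> s7
  s6 = 0 | (a.0 + 0) ⊢ =a=> s8
  s7 = a.0 | 0 ⊢ =a=> s8
  s8 = 0 | 0 ⊢ (no moves)
LTS(Q): 9 reachable states
  t0 = b.a.0 | b.a.0 ⊢ =b=> t1, =b=> t2
  t1 = a.0 | b.a.0 ⊢ =a=> t3, =b=> t4
  t2 = b.a.0 | a.0 ⊢ =a=> t5, =b=> t4
  t3 = 0 | b.a.0 ⊢ =b=> t6
  t4 = a.0 | a.0 ⊢ =a=> t6, =a=> t7
  t5 = b.a.0 | 0 ⊢ =b=> t7
  t6 = 0 | a.0 ⊢ =a=> t8
  t7 = a.0 | 0 ⊢ =a=> t8
  t8 = 0 | 0 ⊢ (no moves)
Coarsest stable partition (strong bisimilarity classes):
  B0 = {s0, t0}
  B1 = {s1, s2, t1, t2}
  B2 = {s4, t4}
  B3 = {s6, s7, t6, t7}
  B4 = {s8, t8}
  B5 = {s3, s5, t3, t5}
s0 ∈ B0, t0 ∈ B0 → same block

bisimilar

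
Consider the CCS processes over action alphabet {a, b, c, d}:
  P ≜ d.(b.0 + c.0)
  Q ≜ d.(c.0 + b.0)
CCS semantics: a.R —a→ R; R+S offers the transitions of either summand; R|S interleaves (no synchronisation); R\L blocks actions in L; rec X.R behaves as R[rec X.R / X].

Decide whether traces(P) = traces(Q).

LTS(P): 3 reachable states
  u0 = d.(b.0 + c.0) has moves -d-> u1
  u1 = b.0 + c.0 has moves -b-> u2, -c-> u2
  u2 = 0 has moves stopped
LTS(Q): 3 reachable states
  v0 = d.(c.0 + b.0) has moves -d-> v1
  v1 = c.0 + b.0 has moves -b-> v2, -c-> v2
  v2 = 0 has moves stopped
Bisimilarity quotient blocks:
  B0 = {u0, v0}
  B1 = {u1, v1}
  B2 = {u2, v2}
u0 ∈ B0, v0 ∈ B0 → same block
Bisimilar ⇒ trace-equivalent.

YES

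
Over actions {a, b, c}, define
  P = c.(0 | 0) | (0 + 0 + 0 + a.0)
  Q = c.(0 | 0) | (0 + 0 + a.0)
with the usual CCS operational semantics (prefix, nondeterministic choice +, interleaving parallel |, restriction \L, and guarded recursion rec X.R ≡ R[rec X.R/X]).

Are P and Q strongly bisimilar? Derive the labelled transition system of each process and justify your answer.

YES

Reachable graph of P (4 states):
  m0 = c.(0 | 0) | (0 + 0 + 0 + a.0) → --a--▸ m1, --c--▸ m2
  m1 = c.(0 | 0) | 0 → --c--▸ m3
  m2 = 0 | 0 | (0 + 0 + 0 + a.0) → --a--▸ m3
  m3 = 0 | 0 | 0 → deadlocked
Reachable graph of Q (4 states):
  n0 = c.(0 | 0) | (0 + 0 + a.0) → --a--▸ n1, --c--▸ n2
  n1 = c.(0 | 0) | 0 → --c--▸ n3
  n2 = 0 | 0 | (0 + 0 + a.0) → --a--▸ n3
  n3 = 0 | 0 | 0 → deadlocked
Partition-refinement fixed point:
  B0 = {m0, n0}
  B1 = {m1, n1}
  B2 = {m3, n3}
  B3 = {m2, n2}
m0 ∈ B0, n0 ∈ B0 → same block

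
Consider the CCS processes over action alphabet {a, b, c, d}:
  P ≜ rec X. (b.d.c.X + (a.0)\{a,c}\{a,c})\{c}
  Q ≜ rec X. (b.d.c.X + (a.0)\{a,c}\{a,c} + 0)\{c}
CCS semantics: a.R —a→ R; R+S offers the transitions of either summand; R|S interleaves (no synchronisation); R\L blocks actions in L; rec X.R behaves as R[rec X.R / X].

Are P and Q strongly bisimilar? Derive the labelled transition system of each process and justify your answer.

YES

Reachable graph of P (3 states):
  p0 = rec X. (b.d.c.X + (a.0)\{a,c}\{a,c})\{c} ⊢ ··b··> p1
  p1 = (d.c.(rec X. (b.d.c.X + (a.0)\{a,c}\{a,c})\{c}))\{c} ⊢ ··d··> p2
  p2 = (c.(rec X. (b.d.c.X + (a.0)\{a,c}\{a,c})\{c}))\{c} ⊢ stopped
Reachable graph of Q (3 states):
  q0 = rec X. (b.d.c.X + (a.0)\{a,c}\{a,c} + 0)\{c} ⊢ ··b··> q1
  q1 = (d.c.(rec X. (b.d.c.X + (a.0)\{a,c}\{a,c} + 0)\{c}))\{c} ⊢ ··d··> q2
  q2 = (c.(rec X. (b.d.c.X + (a.0)\{a,c}\{a,c} + 0)\{c}))\{c} ⊢ stopped
Bisimilarity quotient blocks:
  B0 = {p0, q0}
  B1 = {p1, q1}
  B2 = {p2, q2}
p0 ∈ B0, q0 ∈ B0 → same block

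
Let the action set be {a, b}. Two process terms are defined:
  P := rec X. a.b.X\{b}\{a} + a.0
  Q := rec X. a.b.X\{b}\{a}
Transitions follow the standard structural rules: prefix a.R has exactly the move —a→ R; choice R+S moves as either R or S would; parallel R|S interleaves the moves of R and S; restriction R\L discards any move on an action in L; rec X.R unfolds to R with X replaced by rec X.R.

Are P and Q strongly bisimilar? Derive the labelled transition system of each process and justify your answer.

Reachable graph of P (4 states):
  u0 = rec X. a.b.X\{b}\{a} + a.0 → -a-> u1, -a-> u2
  u1 = 0 → stopped
  u2 = b.(rec X. a.b.X\{b}\{a} + a.0)\{b}\{a} → -b-> u3
  u3 = (rec X. a.b.X\{b}\{a} + a.0)\{b}\{a} → stopped
Reachable graph of Q (3 states):
  v0 = rec X. a.b.X\{b}\{a} → -a-> v1
  v1 = b.(rec X. a.b.X\{b}\{a})\{b}\{a} → -b-> v2
  v2 = (rec X. a.b.X\{b}\{a})\{b}\{a} → stopped
Coarsest stable partition (strong bisimilarity classes):
  B0 = {u0}
  B1 = {u1, u3, v2}
  B2 = {u2, v1}
  B3 = {v0}
u0 ∈ B0, v0 ∈ B3 → different blocks

P ≁ Q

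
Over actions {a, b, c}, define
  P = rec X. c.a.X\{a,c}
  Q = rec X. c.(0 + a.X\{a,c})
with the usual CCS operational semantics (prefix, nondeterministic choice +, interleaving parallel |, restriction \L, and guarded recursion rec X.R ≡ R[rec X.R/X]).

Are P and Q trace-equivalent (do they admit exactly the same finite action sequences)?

Reachable graph of P (3 states):
  p0 = rec X. c.a.X\{a,c} has moves --c--▸ p1
  p1 = a.(rec X. c.a.X\{a,c})\{a,c} has moves --a--▸ p2
  p2 = (rec X. c.a.X\{a,c})\{a,c} has moves deadlocked
Reachable graph of Q (3 states):
  q0 = rec X. c.(0 + a.X\{a,c}) has moves --c--▸ q1
  q1 = 0 + a.(rec X. c.(0 + a.X\{a,c}))\{a,c} has moves --a--▸ q2
  q2 = (rec X. c.(0 + a.X\{a,c}))\{a,c} has moves deadlocked
Coarsest stable partition (strong bisimilarity classes):
  B0 = {p0, q0}
  B1 = {p1, q1}
  B2 = {p2, q2}
p0 ∈ B0, q0 ∈ B0 → same block
Bisimilar ⇒ trace-equivalent.

trace-equivalent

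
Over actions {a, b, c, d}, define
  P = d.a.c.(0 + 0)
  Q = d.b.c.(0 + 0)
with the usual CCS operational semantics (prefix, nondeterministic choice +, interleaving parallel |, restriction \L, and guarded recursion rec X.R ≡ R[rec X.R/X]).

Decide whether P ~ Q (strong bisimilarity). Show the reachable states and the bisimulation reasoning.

LTS(P): 4 reachable states
  u0 = d.a.c.(0 + 0) has moves --d--▸ u1
  u1 = a.c.(0 + 0) has moves --a--▸ u2
  u2 = c.(0 + 0) has moves --c--▸ u3
  u3 = 0 + 0 has moves ∅
LTS(Q): 4 reachable states
  v0 = d.b.c.(0 + 0) has moves --d--▸ v1
  v1 = b.c.(0 + 0) has moves --b--▸ v2
  v2 = c.(0 + 0) has moves --c--▸ v3
  v3 = 0 + 0 has moves ∅
Coarsest stable partition (strong bisimilarity classes):
  B0 = {u0}
  B1 = {u1}
  B2 = {u2, v2}
  B3 = {u3, v3}
  B4 = {v0}
  B5 = {v1}
u0 ∈ B0, v0 ∈ B4 → different blocks

not bisimilar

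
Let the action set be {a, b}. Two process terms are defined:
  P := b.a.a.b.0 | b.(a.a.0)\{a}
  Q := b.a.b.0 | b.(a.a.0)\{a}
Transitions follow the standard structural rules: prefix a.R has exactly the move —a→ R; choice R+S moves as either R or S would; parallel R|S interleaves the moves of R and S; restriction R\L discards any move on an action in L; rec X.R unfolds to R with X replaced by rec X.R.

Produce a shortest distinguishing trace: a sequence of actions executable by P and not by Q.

LTS(P): 10 reachable states
  p0 = b.a.a.b.0 | b.(a.a.0)\{a} has moves —b→ p1, —b→ p2
  p1 = a.a.b.0 | b.(a.a.0)\{a} has moves —a→ p3, —b→ p4
  p2 = b.a.a.b.0 | (a.a.0)\{a} has moves —b→ p4
  p3 = a.b.0 | b.(a.a.0)\{a} has moves —a→ p5, —b→ p6
  p4 = a.a.b.0 | (a.a.0)\{a} has moves —a→ p6
  p5 = b.0 | b.(a.a.0)\{a} has moves —b→ p7, —b→ p8
  p6 = a.b.0 | (a.a.0)\{a} has moves —a→ p8
  p7 = 0 | b.(a.a.0)\{a} has moves —b→ p9
  p8 = b.0 | (a.a.0)\{a} has moves —b→ p9
  p9 = 0 | (a.a.0)\{a} has moves deadlocked
LTS(Q): 8 reachable states
  q0 = b.a.b.0 | b.(a.a.0)\{a} has moves —b→ q1, —b→ q2
  q1 = a.b.0 | b.(a.a.0)\{a} has moves —a→ q3, —b→ q4
  q2 = b.a.b.0 | (a.a.0)\{a} has moves —b→ q4
  q3 = b.0 | b.(a.a.0)\{a} has moves —b→ q5, —b→ q6
  q4 = a.b.0 | (a.a.0)\{a} has moves —a→ q6
  q5 = 0 | b.(a.a.0)\{a} has moves —b→ q7
  q6 = b.0 | (a.a.0)\{a} has moves —b→ q7
  q7 = 0 | (a.a.0)\{a} has moves deadlocked
Run σ = ⟨baa⟩ on P: start {p0}
  step 1 (b): {p1, p2}
  step 2 (a): {p3}
  step 3 (a): {p5}
  — P admits the full trace.
Run σ = ⟨baa⟩ on Q: start {q0}
  step 1 (b): {q1, q2}
  step 2 (a): {q3}
  step 3 (a): ∅ (Q stuck)

baa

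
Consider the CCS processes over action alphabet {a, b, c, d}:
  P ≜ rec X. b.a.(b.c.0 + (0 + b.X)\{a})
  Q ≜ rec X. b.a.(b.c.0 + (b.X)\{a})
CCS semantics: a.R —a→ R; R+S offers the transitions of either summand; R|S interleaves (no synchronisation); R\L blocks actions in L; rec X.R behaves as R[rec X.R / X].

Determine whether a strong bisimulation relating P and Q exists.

YES

P's transition system — 7 states:
  s0 = rec X. b.a.(b.c.0 + (0 + b.X)\{a}) → --b--▸ s1
  s1 = a.(b.c.0 + (0 + b.(rec X. b.a.(b.c.0 + (0 + b.X)\{a})))\{a}) → --a--▸ s2
  s2 = b.c.0 + (0 + b.(rec X. b.a.(b.c.0 + (0 + b.X)\{a})))\{a} → --b--▸ s3, --b--▸ s4
  s3 = (rec X. b.a.(b.c.0 + (0 + b.X)\{a}))\{a} → --b--▸ s5
  s4 = c.0 → --c--▸ s6
  s5 = (a.(b.c.0 + (0 + b.(rec X. b.a.(b.c.0 + (0 + b.X)\{a})))\{a}))\{a} → (no moves)
  s6 = 0 → (no moves)
Q's transition system — 7 states:
  t0 = rec X. b.a.(b.c.0 + (b.X)\{a}) → --b--▸ t1
  t1 = a.(b.c.0 + (b.(rec X. b.a.(b.c.0 + (b.X)\{a})))\{a}) → --a--▸ t2
  t2 = b.c.0 + (b.(rec X. b.a.(b.c.0 + (b.X)\{a})))\{a} → --b--▸ t3, --b--▸ t4
  t3 = (rec X. b.a.(b.c.0 + (b.X)\{a}))\{a} → --b--▸ t5
  t4 = c.0 → --c--▸ t6
  t5 = (a.(b.c.0 + (b.(rec X. b.a.(b.c.0 + (b.X)\{a})))\{a}))\{a} → (no moves)
  t6 = 0 → (no moves)
Partition-refinement fixed point:
  B0 = {s0, t0}
  B1 = {s1, t1}
  B2 = {s2, t2}
  B3 = {s4, t4}
  B4 = {s5, s6, t5, t6}
  B5 = {s3, t3}
s0 ∈ B0, t0 ∈ B0 → same block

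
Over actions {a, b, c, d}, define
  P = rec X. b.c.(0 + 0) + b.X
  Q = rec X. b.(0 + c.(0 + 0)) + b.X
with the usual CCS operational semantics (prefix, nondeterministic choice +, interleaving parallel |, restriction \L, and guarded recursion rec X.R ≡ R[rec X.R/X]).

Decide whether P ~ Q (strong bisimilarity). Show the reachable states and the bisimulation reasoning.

LTS(P): 3 reachable states
  u0 = rec X. b.c.(0 + 0) + b.X has moves ··b··> u0, ··b··> u1
  u1 = c.(0 + 0) has moves ··c··> u2
  u2 = 0 + 0 has moves ·
LTS(Q): 3 reachable states
  v0 = rec X. b.(0 + c.(0 + 0)) + b.X has moves ··b··> v0, ··b··> v1
  v1 = 0 + c.(0 + 0) has moves ··c··> v2
  v2 = 0 + 0 has moves ·
Coarsest stable partition (strong bisimilarity classes):
  B0 = {u0, v0}
  B1 = {u1, v1}
  B2 = {u2, v2}
u0 ∈ B0, v0 ∈ B0 → same block

P ~ Q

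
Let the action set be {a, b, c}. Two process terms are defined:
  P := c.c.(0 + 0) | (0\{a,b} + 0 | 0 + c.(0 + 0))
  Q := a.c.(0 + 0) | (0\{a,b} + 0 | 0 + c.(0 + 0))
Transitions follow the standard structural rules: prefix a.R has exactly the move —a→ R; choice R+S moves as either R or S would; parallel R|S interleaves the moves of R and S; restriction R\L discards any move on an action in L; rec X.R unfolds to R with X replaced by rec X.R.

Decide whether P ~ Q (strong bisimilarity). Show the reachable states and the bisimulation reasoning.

P's transition system — 6 states:
  u0 = c.c.(0 + 0) | (0\{a,b} + 0 | 0 + c.(0 + 0)) ⊢ --c--▸ u1, --c--▸ u2
  u1 = c.(0 + 0) | (0\{a,b} + 0 | 0 + c.(0 + 0)) ⊢ --c--▸ u3, --c--▸ u4
  u2 = c.c.(0 + 0) | (0 + 0) ⊢ --c--▸ u4
  u3 = (0 + 0) | (0\{a,b} + 0 | 0 + c.(0 + 0)) ⊢ --c--▸ u5
  u4 = c.(0 + 0) | (0 + 0) ⊢ --c--▸ u5
  u5 = (0 + 0) | (0 + 0) ⊢ (no moves)
Q's transition system — 6 states:
  v0 = a.c.(0 + 0) | (0\{a,b} + 0 | 0 + c.(0 + 0)) ⊢ --a--▸ v1, --c--▸ v2
  v1 = c.(0 + 0) | (0\{a,b} + 0 | 0 + c.(0 + 0)) ⊢ --c--▸ v3, --c--▸ v4
  v2 = a.c.(0 + 0) | (0 + 0) ⊢ --a--▸ v4
  v3 = (0 + 0) | (0\{a,b} + 0 | 0 + c.(0 + 0)) ⊢ --c--▸ v5
  v4 = c.(0 + 0) | (0 + 0) ⊢ --c--▸ v5
  v5 = (0 + 0) | (0 + 0) ⊢ (no moves)
Coarsest stable partition (strong bisimilarity classes):
  B0 = {u0}
  B1 = {u1, u2, v1}
  B2 = {u3, u4, v3, v4}
  B3 = {u5, v5}
  B4 = {v0}
  B5 = {v2}
u0 ∈ B0, v0 ∈ B4 → different blocks

P ≁ Q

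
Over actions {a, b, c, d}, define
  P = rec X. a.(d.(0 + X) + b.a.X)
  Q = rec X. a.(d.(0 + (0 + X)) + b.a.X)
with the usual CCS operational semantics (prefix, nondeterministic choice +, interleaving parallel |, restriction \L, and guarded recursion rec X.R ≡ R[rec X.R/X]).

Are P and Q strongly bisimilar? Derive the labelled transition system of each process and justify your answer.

Reachable graph of P (4 states):
  p0 = rec X. a.(d.(0 + X) + b.a.X) → -a-> p1
  p1 = d.(0 + (rec X. a.(d.(0 + X) + b.a.X))) + b.a.(rec X. a.(d.(0 + X) + b.a.X)) → -b-> p2, -d-> p3
  p2 = a.(rec X. a.(d.(0 + X) + b.a.X)) → -a-> p0
  p3 = 0 + (rec X. a.(d.(0 + X) + b.a.X)) → -a-> p1
Reachable graph of Q (4 states):
  q0 = rec X. a.(d.(0 + (0 + X)) + b.a.X) → -a-> q1
  q1 = d.(0 + (0 + (rec X. a.(d.(0 + (0 + X)) + b.a.X)))) + b.a.(rec X. a.(d.(0 + (0 + X)) + b.a.X)) → -b-> q2, -d-> q3
  q2 = a.(rec X. a.(d.(0 + (0 + X)) + b.a.X)) → -a-> q0
  q3 = 0 + (0 + (rec X. a.(d.(0 + (0 + X)) + b.a.X))) → -a-> q1
Partition-refinement fixed point:
  B0 = {p0, p3, q0, q3}
  B1 = {p1, q1}
  B2 = {p2, q2}
p0 ∈ B0, q0 ∈ B0 → same block

P ~ Q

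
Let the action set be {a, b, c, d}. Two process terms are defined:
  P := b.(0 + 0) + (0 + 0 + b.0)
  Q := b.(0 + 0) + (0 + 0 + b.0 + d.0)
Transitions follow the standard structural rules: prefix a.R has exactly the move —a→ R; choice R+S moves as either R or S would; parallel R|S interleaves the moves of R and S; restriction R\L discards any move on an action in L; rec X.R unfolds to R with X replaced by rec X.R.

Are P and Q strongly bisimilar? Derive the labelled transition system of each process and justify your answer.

P ≁ Q

P's transition system — 3 states:
  m0 = b.(0 + 0) + (0 + 0 + b.0) | --b--▸ m1, --b--▸ m2
  m1 = 0 | ·
  m2 = 0 + 0 | ·
Q's transition system — 3 states:
  n0 = b.(0 + 0) + (0 + 0 + b.0 + d.0) | --b--▸ n1, --b--▸ n2, --d--▸ n1
  n1 = 0 | ·
  n2 = 0 + 0 | ·
Partition-refinement fixed point:
  B0 = {m0}
  B1 = {m1, m2, n1, n2}
  B2 = {n0}
m0 ∈ B0, n0 ∈ B2 → different blocks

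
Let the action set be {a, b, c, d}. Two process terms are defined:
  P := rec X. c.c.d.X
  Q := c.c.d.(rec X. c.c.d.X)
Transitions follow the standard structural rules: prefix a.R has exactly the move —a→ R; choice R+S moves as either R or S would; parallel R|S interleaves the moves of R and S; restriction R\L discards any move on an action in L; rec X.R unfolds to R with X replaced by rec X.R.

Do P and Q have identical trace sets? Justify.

P's transition system — 3 states:
  m0 = rec X. c.c.d.X | —c→ m1
  m1 = c.d.(rec X. c.c.d.X) | —c→ m2
  m2 = d.(rec X. c.c.d.X) | —d→ m0
Q's transition system — 4 states:
  n0 = c.c.d.(rec X. c.c.d.X) | —c→ n1
  n1 = c.d.(rec X. c.c.d.X) | —c→ n2
  n2 = d.(rec X. c.c.d.X) | —d→ n3
  n3 = rec X. c.c.d.X | —c→ n1
Coarsest stable partition (strong bisimilarity classes):
  B0 = {m0, n0, n3}
  B1 = {m1, n1}
  B2 = {m2, n2}
m0 ∈ B0, n0 ∈ B0 → same block
Bisimilar ⇒ trace-equivalent.

trace-equivalent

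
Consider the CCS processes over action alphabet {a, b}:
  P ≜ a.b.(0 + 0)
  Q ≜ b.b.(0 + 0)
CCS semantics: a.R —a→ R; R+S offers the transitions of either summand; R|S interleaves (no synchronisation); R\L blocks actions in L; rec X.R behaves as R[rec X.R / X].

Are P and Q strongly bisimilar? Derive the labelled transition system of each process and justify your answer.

not bisimilar

Reachable graph of P (3 states):
  m0 = a.b.(0 + 0) | ··a··> m1
  m1 = b.(0 + 0) | ··b··> m2
  m2 = 0 + 0 | deadlocked
Reachable graph of Q (3 states):
  n0 = b.b.(0 + 0) | ··b··> n1
  n1 = b.(0 + 0) | ··b··> n2
  n2 = 0 + 0 | deadlocked
Partition-refinement fixed point:
  B0 = {m0}
  B1 = {m1, n1}
  B2 = {m2, n2}
  B3 = {n0}
m0 ∈ B0, n0 ∈ B3 → different blocks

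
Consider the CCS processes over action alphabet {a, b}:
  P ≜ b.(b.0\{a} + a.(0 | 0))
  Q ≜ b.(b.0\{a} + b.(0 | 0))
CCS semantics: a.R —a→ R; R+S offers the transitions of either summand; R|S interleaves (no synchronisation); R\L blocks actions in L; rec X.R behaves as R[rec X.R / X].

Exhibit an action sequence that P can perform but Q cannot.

ba

Reachable graph of P (4 states):
  s0 = b.(b.0\{a} + a.(0 | 0)) | -b-> s1
  s1 = b.0\{a} + a.(0 | 0) | -a-> s2, -b-> s3
  s2 = 0 | 0 | (no moves)
  s3 = 0\{a} | (no moves)
Reachable graph of Q (4 states):
  t0 = b.(b.0\{a} + b.(0 | 0)) | -b-> t1
  t1 = b.0\{a} + b.(0 | 0) | -b-> t2, -b-> t3
  t2 = 0 | 0 | (no moves)
  t3 = 0\{a} | (no moves)
Run σ = ⟨ba⟩ on P: start {s0}
  after b @ step 1: {s1}
  after a @ step 2: {s2}
  ✓ P
Run σ = ⟨ba⟩ on Q: start {t0}
  after b @ step 1: {t1}
  after a @ step 2: no successor for Q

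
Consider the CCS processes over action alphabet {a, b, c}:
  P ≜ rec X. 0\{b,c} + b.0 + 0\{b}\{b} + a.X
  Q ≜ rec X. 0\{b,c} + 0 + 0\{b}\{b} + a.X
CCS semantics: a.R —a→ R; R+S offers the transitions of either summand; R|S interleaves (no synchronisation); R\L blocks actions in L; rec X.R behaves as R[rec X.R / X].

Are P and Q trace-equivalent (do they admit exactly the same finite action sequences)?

Reachable graph of P (2 states):
  p0 = rec X. 0\{b,c} + b.0 + 0\{b}\{b} + a.X :: -a-> p0, -b-> p1
  p1 = 0 :: ·
Reachable graph of Q (1 states):
  q0 = rec X. 0\{b,c} + 0 + 0\{b}\{b} + a.X :: -a-> q0
Trace ⟨b⟩ through P, begin at {p0}:
  step 1 (b): {p1}
  P completes σ.
Trace ⟨b⟩ through Q, begin at {q0}:
  step 1 (b): ∅ (Q stuck)

traces(P) ≠ traces(Q) — witness ⟨b⟩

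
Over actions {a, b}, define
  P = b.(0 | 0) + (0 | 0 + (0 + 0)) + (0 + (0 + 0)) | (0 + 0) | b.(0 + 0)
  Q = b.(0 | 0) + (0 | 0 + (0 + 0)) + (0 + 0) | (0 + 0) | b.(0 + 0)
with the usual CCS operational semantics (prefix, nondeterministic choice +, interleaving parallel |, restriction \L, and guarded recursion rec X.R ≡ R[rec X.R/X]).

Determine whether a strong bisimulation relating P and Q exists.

LTS(P): 3 reachable states
  s0 = b.(0 | 0) + (0 | 0 + (0 + 0)) + (0 + (0 + 0)) | (0 + 0) | b.(0 + 0) → =b=> s1, =b=> s2
  s1 = (0 + (0 + 0)) | (0 + 0) | (0 + 0) → ∅
  s2 = 0 | 0 → ∅
LTS(Q): 3 reachable states
  t0 = b.(0 | 0) + (0 | 0 + (0 + 0)) + (0 + 0) | (0 + 0) | b.(0 + 0) → =b=> t1, =b=> t2
  t1 = (0 + 0) | (0 + 0) | (0 + 0) → ∅
  t2 = 0 | 0 → ∅
Bisimilarity quotient blocks:
  B0 = {s0, t0}
  B1 = {s1, s2, t1, t2}
s0 ∈ B0, t0 ∈ B0 → same block

YES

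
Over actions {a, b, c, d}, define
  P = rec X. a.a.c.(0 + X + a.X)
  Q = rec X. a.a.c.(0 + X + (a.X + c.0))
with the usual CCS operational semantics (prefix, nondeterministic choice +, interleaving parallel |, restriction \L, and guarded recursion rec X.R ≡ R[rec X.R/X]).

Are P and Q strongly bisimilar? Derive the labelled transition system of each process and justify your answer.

NO

P's transition system — 4 states:
  p0 = rec X. a.a.c.(0 + X + a.X) :: —a→ p1
  p1 = a.c.(0 + (rec X. a.a.c.(0 + X + a.X)) + a.(rec X. a.a.c.(0 + X + a.X))) :: —a→ p2
  p2 = c.(0 + (rec X. a.a.c.(0 + X + a.X)) + a.(rec X. a.a.c.(0 + X + a.X))) :: —c→ p3
  p3 = 0 + (rec X. a.a.c.(0 + X + a.X)) + a.(rec X. a.a.c.(0 + X + a.X)) :: —a→ p0, —a→ p1
Q's transition system — 5 states:
  q0 = rec X. a.a.c.(0 + X + (a.X + c.0)) :: —a→ q1
  q1 = a.c.(0 + (rec X. a.a.c.(0 + X + (a.X + c.0))) + (a.(rec X. a.a.c.(0 + X + (a.X + c.0))) + c.0)) :: —a→ q2
  q2 = c.(0 + (rec X. a.a.c.(0 + X + (a.X + c.0))) + (a.(rec X. a.a.c.(0 + X + (a.X + c.0))) + c.0)) :: —c→ q3
  q3 = 0 + (rec X. a.a.c.(0 + X + (a.X + c.0))) + (a.(rec X. a.a.c.(0 + X + (a.X + c.0))) + c.0) :: —a→ q0, —a→ q1, —c→ q4
  q4 = 0 :: ·
Partition-refinement fixed point:
  B0 = {p0}
  B1 = {p1}
  B2 = {p2}
  B3 = {p3}
  B4 = {q0}
  B5 = {q1}
  B6 = {q2}
  B7 = {q3}
  B8 = {q4}
p0 ∈ B0, q0 ∈ B4 → different blocks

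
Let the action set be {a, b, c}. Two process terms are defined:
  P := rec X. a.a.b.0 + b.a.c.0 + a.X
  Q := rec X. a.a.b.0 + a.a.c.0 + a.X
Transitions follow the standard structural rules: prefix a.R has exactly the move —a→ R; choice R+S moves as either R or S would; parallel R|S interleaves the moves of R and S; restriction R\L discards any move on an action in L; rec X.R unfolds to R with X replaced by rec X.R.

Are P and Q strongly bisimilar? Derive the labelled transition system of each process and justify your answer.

Reachable graph of P (6 states):
  m0 = rec X. a.a.b.0 + b.a.c.0 + a.X :: =a=> m0, =a=> m1, =b=> m2
  m1 = a.b.0 :: =a=> m3
  m2 = a.c.0 :: =a=> m4
  m3 = b.0 :: =b=> m5
  m4 = c.0 :: =c=> m5
  m5 = 0 :: stopped
Reachable graph of Q (6 states):
  n0 = rec X. a.a.b.0 + a.a.c.0 + a.X :: =a=> n0, =a=> n1, =a=> n2
  n1 = a.b.0 :: =a=> n3
  n2 = a.c.0 :: =a=> n4
  n3 = b.0 :: =b=> n5
  n4 = c.0 :: =c=> n5
  n5 = 0 :: stopped
Bisimilarity quotient blocks:
  B0 = {m0}
  B1 = {m1, n1}
  B2 = {m3, n3}
  B3 = {m5, n5}
  B4 = {m2, n2}
  B5 = {m4, n4}
  B6 = {n0}
m0 ∈ B0, n0 ∈ B6 → different blocks

NO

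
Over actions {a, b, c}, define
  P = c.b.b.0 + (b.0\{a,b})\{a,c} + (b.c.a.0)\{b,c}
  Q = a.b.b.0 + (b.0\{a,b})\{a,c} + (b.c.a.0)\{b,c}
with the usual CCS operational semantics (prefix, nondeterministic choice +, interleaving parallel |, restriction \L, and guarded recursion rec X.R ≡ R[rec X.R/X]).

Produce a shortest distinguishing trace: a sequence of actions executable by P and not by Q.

Reachable graph of P (5 states):
  s0 = c.b.b.0 + (b.0\{a,b})\{a,c} + (b.c.a.0)\{b,c} :: —b→ s1, —c→ s2
  s1 = 0\{a,b}\{a,c} :: ∅
  s2 = b.b.0 :: —b→ s3
  s3 = b.0 :: —b→ s4
  s4 = 0 :: ∅
Reachable graph of Q (5 states):
  t0 = a.b.b.0 + (b.0\{a,b})\{a,c} + (b.c.a.0)\{b,c} :: —a→ t1, —b→ t2
  t1 = b.b.0 :: —b→ t3
  t2 = 0\{a,b}\{a,c} :: ∅
  t3 = b.0 :: —b→ t4
  t4 = 0 :: ∅
Executing c from P (initial set {s0}):
  [1] c ⇒ {s2}
  — P admits the full trace.
Executing c from Q (initial set {t0}):
  [1] c ⇒ ∅  — Q cannot continue

c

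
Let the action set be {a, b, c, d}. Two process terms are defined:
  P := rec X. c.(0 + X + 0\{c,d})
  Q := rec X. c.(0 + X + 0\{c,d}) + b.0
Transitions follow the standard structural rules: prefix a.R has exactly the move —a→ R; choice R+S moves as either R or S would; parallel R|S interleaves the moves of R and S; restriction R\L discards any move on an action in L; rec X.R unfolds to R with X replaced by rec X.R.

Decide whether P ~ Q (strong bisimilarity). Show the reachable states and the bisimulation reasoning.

Reachable graph of P (2 states):
  s0 = rec X. c.(0 + X + 0\{c,d}) :: ··c··> s1
  s1 = 0 + (rec X. c.(0 + X + 0\{c,d})) + 0\{c,d} :: ··c··> s1
Reachable graph of Q (3 states):
  t0 = rec X. c.(0 + X + 0\{c,d}) + b.0 :: ··b··> t1, ··c··> t2
  t1 = 0 :: ∅
  t2 = 0 + (rec X. c.(0 + X + 0\{c,d}) + b.0) + 0\{c,d} :: ··b··> t1, ··c··> t2
Coarsest stable partition (strong bisimilarity classes):
  B0 = {s0, s1}
  B1 = {t0, t2}
  B2 = {t1}
s0 ∈ B0, t0 ∈ B1 → different blocks

not bisimilar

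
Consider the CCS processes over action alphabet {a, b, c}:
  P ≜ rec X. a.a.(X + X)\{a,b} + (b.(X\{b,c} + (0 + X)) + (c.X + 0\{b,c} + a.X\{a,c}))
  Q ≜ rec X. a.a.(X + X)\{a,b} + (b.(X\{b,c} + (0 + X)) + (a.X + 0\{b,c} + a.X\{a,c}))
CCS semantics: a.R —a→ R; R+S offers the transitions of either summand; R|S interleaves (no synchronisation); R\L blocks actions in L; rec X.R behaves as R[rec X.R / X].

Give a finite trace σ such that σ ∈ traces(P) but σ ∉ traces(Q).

c

Reachable graph of P (10 states):
  u0 = rec X. a.a.(X + X)\{a,b} + (b.(X\{b,c} + (0 + X)) + (c.X + 0\{b,c} + a.X\{a,c})) :: -a-> u1, -a-> u2, -b-> u3, -c-> u0
  u1 = (rec X. a.a.(X + X)\{a,b} + (b.(X\{b,c} + (0 + X)) + (c.X + 0\{b,c} + a.X\{a,c})))\{a,c} :: -b-> u4
  u2 = a.((rec X. a.a.(X + X)\{a,b} + (b.(X\{b,c} + (0 + X)) + (c.X + 0\{b,c} + a.X\{a,c}))) + (rec X. a.a.(X + X)\{a,b} + (b.(X\{b,c} + (0 + X)) + (c.X + 0\{b,c} + a.X\{a,c}))))\{a,b} :: -a-> u5
  u3 = (rec X. a.a.(X + X)\{a,b} + (b.(X\{b,c} + (0 + X)) + (c.X + 0\{b,c} + a.X\{a,c})))\{b,c} + (0 + (rec X. a.a.(X + X)\{a,b} + (b.(X\{b,c} + (0 + X)) + (c.X + 0\{b,c} + a.X\{a,c})))) :: -a-> u1, -a-> u2, -a-> u6, -a-> u7, -b-> u3, -c-> u0
  u4 = ((rec X. a.a.(X + X)\{a,b} + (b.(X\{b,c} + (0 + X)) + (c.X + 0\{b,c} + a.X\{a,c})))\{b,c} + (0 + (rec X. a.a.(X + X)\{a,b} + (b.(X\{b,c} + (0 + X)) + (c.X + 0\{b,c} + a.X\{a,c})))))\{a,c} :: -b-> u4
  u5 = ((rec X. a.a.(X + X)\{a,b} + (b.(X\{b,c} + (0 + X)) + (c.X + 0\{b,c} + a.X\{a,c}))) + (rec X. a.a.(X + X)\{a,b} + (b.(X\{b,c} + (0 + X)) + (c.X + 0\{b,c} + a.X\{a,c}))))\{a,b} :: -c-> u8
  u6 = (a.((rec X. a.a.(X + X)\{a,b} + (b.(X\{b,c} + (0 + X)) + (c.X + 0\{b,c} + a.X\{a,c}))) + (rec X. a.a.(X + X)\{a,b} + (b.(X\{b,c} + (0 + X)) + (c.X + 0\{b,c} + a.X\{a,c}))))\{a,b})\{b,c} :: -a-> u9
  u7 = (rec X. a.a.(X + X)\{a,b} + (b.(X\{b,c} + (0 + X)) + (c.X + 0\{b,c} + a.X\{a,c})))\{a,c}\{b,c} :: ∅
  u8 = (rec X. a.a.(X + X)\{a,b} + (b.(X\{b,c} + (0 + X)) + (c.X + 0\{b,c} + a.X\{a,c})))\{a,b} :: -c-> u8
  u9 = ((rec X. a.a.(X + X)\{a,b} + (b.(X\{b,c} + (0 + X)) + (c.X + 0\{b,c} + a.X\{a,c}))) + (rec X. a.a.(X + X)\{a,b} + (b.(X\{b,c} + (0 + X)) + (c.X + 0\{b,c} + a.X\{a,c}))))\{a,b}\{b,c} :: ∅
Reachable graph of Q (10 states):
  v0 = rec X. a.a.(X + X)\{a,b} + (b.(X\{b,c} + (0 + X)) + (a.X + 0\{b,c} + a.X\{a,c})) :: -a-> v0, -a-> v1, -a-> v2, -b-> v3
  v1 = (rec X. a.a.(X + X)\{a,b} + (b.(X\{b,c} + (0 + X)) + (a.X + 0\{b,c} + a.X\{a,c})))\{a,c} :: -b-> v4
  v2 = a.((rec X. a.a.(X + X)\{a,b} + (b.(X\{b,c} + (0 + X)) + (a.X + 0\{b,c} + a.X\{a,c}))) + (rec X. a.a.(X + X)\{a,b} + (b.(X\{b,c} + (0 + X)) + (a.X + 0\{b,c} + a.X\{a,c}))))\{a,b} :: -a-> v5
  v3 = (rec X. a.a.(X + X)\{a,b} + (b.(X\{b,c} + (0 + X)) + (a.X + 0\{b,c} + a.X\{a,c})))\{b,c} + (0 + (rec X. a.a.(X + X)\{a,b} + (b.(X\{b,c} + (0 + X)) + (a.X + 0\{b,c} + a.X\{a,c})))) :: -a-> v0, -a-> v1, -a-> v2, -a-> v6, -a-> v7, -a-> v8, -b-> v3
  v4 = ((rec X. a.a.(X + X)\{a,b} + (b.(X\{b,c} + (0 + X)) + (a.X + 0\{b,c} + a.X\{a,c})))\{b,c} + (0 + (rec X. a.a.(X + X)\{a,b} + (b.(X\{b,c} + (0 + X)) + (a.X + 0\{b,c} + a.X\{a,c})))))\{a,c} :: -b-> v4
  v5 = ((rec X. a.a.(X + X)\{a,b} + (b.(X\{b,c} + (0 + X)) + (a.X + 0\{b,c} + a.X\{a,c}))) + (rec X. a.a.(X + X)\{a,b} + (b.(X\{b,c} + (0 + X)) + (a.X + 0\{b,c} + a.X\{a,c}))))\{a,b} :: ∅
  v6 = (a.((rec X. a.a.(X + X)\{a,b} + (b.(X\{b,c} + (0 + X)) + (a.X + 0\{b,c} + a.X\{a,c}))) + (rec X. a.a.(X + X)\{a,b} + (b.(X\{b,c} + (0 + X)) + (a.X + 0\{b,c} + a.X\{a,c}))))\{a,b})\{b,c} :: -a-> v9
  v7 = (rec X. a.a.(X + X)\{a,b} + (b.(X\{b,c} + (0 + X)) + (a.X + 0\{b,c} + a.X\{a,c})))\{a,c}\{b,c} :: ∅
  v8 = (rec X. a.a.(X + X)\{a,b} + (b.(X\{b,c} + (0 + X)) + (a.X + 0\{b,c} + a.X\{a,c})))\{b,c} :: -a-> v6, -a-> v7, -a-> v8
  v9 = ((rec X. a.a.(X + X)\{a,b} + (b.(X\{b,c} + (0 + X)) + (a.X + 0\{b,c} + a.X\{a,c}))) + (rec X. a.a.(X + X)\{a,b} + (b.(X\{b,c} + (0 + X)) + (a.X + 0\{b,c} + a.X\{a,c}))))\{a,b}\{b,c} :: ∅
Run σ = ⟨c⟩ on P: start {u0}
  after c @ step 1: {u0}
  — P admits the full trace.
Run σ = ⟨c⟩ on Q: start {v0}
  after c @ step 1: no successor for Q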